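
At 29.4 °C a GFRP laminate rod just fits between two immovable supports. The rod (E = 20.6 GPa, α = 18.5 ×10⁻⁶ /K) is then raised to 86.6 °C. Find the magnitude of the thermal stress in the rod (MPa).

21.8 MPa

ΔT = 57.20 K. Constrained thermal stress σ = E·α·ΔT = 20.60×10³ MPa × 18.5×10⁻⁶ × 57.20 = 21.8 MPa (compressive).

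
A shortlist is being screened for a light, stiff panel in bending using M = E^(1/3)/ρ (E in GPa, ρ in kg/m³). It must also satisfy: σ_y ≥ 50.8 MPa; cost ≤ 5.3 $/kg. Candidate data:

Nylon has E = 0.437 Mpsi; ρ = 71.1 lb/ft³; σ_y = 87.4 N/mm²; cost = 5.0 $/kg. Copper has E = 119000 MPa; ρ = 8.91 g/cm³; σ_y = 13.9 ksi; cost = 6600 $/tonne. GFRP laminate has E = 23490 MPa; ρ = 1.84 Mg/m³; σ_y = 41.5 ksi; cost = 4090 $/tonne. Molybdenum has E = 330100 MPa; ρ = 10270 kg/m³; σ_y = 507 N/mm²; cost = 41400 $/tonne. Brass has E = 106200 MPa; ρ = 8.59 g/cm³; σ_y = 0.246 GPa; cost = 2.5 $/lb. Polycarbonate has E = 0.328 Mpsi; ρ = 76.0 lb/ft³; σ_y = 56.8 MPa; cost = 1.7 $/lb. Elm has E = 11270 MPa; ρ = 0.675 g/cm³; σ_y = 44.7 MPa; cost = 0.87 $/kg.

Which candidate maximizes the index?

Screen on constraints: σ_y ≥ 50.8 MPa; cost ≤ 5.3 $/kg. Survivors: nylon, GFRP laminate, polycarbonate.
Convert each candidate to consistent units, then evaluate M:
  nylon: E = 3.013 GPa, ρ = 1139 kg/m³
  GFRP laminate: E = 23.49 GPa, ρ = 1840 kg/m³
  polycarbonate: E = 2.261 GPa, ρ = 1217 kg/m³
  GFRP laminate: M = 1.56×10⁻³
  nylon: M = 1.27×10⁻³
  polycarbonate: M = 1.08×10⁻³
GFRP laminate has the largest M.

GFRP laminate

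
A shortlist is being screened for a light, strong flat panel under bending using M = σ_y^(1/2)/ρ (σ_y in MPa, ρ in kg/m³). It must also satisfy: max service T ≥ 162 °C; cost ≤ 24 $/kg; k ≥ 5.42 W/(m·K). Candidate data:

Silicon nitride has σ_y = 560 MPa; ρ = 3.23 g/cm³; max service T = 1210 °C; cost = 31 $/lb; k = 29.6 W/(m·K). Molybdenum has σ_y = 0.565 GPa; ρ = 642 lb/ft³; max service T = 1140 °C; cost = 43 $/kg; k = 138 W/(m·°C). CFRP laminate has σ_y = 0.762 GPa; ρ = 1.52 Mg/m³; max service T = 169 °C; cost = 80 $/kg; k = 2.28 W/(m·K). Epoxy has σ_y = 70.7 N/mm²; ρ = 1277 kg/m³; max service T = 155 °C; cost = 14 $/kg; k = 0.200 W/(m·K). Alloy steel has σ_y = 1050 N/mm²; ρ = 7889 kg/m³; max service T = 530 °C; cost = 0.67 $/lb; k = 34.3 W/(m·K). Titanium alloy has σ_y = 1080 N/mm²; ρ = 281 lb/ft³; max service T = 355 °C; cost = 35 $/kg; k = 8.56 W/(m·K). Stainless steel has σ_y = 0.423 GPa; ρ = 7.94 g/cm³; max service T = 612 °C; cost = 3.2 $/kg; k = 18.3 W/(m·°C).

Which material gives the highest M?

Screen on constraints: max service T ≥ 162 °C; cost ≤ 24 $/kg; k ≥ 5.42 W/(m·K). Survivors: alloy steel, stainless steel.
In SI units:
  alloy steel: σ_y = 1050 MPa, ρ = 7889 kg/m³
  stainless steel: σ_y = 423.0 MPa, ρ = 7940 kg/m³
  alloy steel: M = 4.11×10⁻³
  stainless steel: M = 2.59×10⁻³
Alloy steel has the largest M.

alloy steel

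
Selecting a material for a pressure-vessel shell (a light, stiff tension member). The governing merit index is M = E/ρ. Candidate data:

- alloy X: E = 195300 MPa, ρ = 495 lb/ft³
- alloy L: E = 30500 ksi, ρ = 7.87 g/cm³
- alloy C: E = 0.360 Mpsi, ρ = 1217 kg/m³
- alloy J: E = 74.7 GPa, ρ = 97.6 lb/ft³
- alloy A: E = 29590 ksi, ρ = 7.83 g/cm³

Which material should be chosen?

alloy J

Normalizing units and computing the index:
  alloy X: E = 195.3 GPa, ρ = 7929 kg/m³
  alloy L: E = 210.3 GPa, ρ = 7870 kg/m³
  alloy C: E = 2.482 GPa, ρ = 1217 kg/m³
  alloy J: E = 74.70 GPa, ρ = 1563 kg/m³
  alloy A: E = 204.0 GPa, ρ = 7830 kg/m³
  alloy J: M = 47.8 MN·m/kg
  alloy L: M = 26.7 MN·m/kg
  alloy A: M = 26.1 MN·m/kg
  alloy X: M = 24.6 MN·m/kg
  alloy C: M = 2.04 MN·m/kg
Alloy J ranks first.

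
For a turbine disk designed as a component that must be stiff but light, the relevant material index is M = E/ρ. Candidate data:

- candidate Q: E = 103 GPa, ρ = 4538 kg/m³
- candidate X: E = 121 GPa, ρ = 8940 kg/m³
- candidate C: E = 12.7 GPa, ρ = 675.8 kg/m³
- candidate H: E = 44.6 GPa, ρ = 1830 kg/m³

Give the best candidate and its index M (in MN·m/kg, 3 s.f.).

candidate H, M = 24.4 MN·m/kg

Computing M directly (units already consistent):
  candidate H: M = 24.4 MN·m/kg
  candidate Q: M = 22.7 MN·m/kg
  candidate C: M = 18.8 MN·m/kg
  candidate X: M = 13.5 MN·m/kg
Highest index: candidate H.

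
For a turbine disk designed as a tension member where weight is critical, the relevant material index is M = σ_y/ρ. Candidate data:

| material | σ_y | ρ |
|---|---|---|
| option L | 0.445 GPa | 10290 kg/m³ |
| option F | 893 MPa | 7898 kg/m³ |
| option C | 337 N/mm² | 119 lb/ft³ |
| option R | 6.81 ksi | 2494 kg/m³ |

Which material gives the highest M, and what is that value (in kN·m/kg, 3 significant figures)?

Convert each candidate to consistent units, then evaluate M:
  option L: σ_y = 445.0 MPa, ρ = 10290 kg/m³
  option F: σ_y = 893.0 MPa, ρ = 7898 kg/m³
  option C: σ_y = 337.0 MPa, ρ = 1906 kg/m³
  option R: σ_y = 46.95 MPa, ρ = 2494 kg/m³
  option C: M = 177 kN·m/kg
  option F: M = 113 kN·m/kg
  option L: M = 43.2 kN·m/kg
  option R: M = 18.8 kN·m/kg
Option C has the largest M.

option C, M = 177 kN·m/kg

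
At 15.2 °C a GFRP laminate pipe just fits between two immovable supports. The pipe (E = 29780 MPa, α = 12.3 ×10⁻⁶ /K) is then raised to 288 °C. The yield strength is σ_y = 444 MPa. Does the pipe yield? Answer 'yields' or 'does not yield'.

does not yield

E = 29780 MPa = 29.78 GPa.
ΔT = 272.8 K. Constrained thermal stress σ = E·α·ΔT = 29.78×10³ MPa × 12.3×10⁻⁶ × 272.8 = 99.9 MPa (compressive).
Compare to σ_y = 444 MPa: σ < σ_y, so it does not yield.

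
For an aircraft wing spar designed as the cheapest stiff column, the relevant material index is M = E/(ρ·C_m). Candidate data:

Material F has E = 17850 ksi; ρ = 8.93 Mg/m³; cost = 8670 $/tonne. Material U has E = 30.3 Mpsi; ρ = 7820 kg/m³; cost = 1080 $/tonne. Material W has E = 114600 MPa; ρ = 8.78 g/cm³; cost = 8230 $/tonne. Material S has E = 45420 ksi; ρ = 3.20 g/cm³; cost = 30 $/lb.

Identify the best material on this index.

material U

Normalizing units and computing the index:
  material F: E = 123.1 GPa, ρ = 8930 kg/m³, cost = 8.670 $/kg
  material U: E = 208.9 GPa, ρ = 7820 kg/m³, cost = 1.080 $/kg
  material W: E = 114.6 GPa, ρ = 8780 kg/m³, cost = 8.230 $/kg
  material S: E = 313.2 GPa, ρ = 3200 kg/m³, cost = 66.14 $/kg
  material U: M = 24.7 MN·m per $
  material F: M = 1.59 MN·m per $
  material W: M = 1.59 MN·m per $
  material S: M = 1.48 MN·m per $
Highest index: material U.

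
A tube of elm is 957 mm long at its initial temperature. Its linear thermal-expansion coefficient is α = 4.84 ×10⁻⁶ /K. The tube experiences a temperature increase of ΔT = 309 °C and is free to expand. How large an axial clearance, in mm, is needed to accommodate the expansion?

ΔL = α·L₀·ΔT = 4.84×10⁻⁶ × 957 mm × 309.0 K = 1.43 mm.

1.43 mm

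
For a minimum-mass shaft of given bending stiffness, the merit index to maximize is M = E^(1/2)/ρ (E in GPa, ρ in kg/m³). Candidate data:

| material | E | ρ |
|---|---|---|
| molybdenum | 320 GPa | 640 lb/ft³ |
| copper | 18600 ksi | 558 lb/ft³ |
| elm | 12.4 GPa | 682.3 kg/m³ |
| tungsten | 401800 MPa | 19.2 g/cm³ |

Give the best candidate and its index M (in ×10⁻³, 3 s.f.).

elm, M = 5.16×10⁻³

Convert each candidate to consistent units, then evaluate M:
  molybdenum: E = 320.0 GPa, ρ = 10250 kg/m³
  copper: E = 128.2 GPa, ρ = 8938 kg/m³
  elm: E = 12.40 GPa, ρ = 682.3 kg/m³
  tungsten: E = 401.8 GPa, ρ = 19200 kg/m³
  elm: M = 5.16×10⁻³
  molybdenum: M = 1.74×10⁻³
  copper: M = 1.27×10⁻³
  tungsten: M = 1.04×10⁻³
Elm has the largest M.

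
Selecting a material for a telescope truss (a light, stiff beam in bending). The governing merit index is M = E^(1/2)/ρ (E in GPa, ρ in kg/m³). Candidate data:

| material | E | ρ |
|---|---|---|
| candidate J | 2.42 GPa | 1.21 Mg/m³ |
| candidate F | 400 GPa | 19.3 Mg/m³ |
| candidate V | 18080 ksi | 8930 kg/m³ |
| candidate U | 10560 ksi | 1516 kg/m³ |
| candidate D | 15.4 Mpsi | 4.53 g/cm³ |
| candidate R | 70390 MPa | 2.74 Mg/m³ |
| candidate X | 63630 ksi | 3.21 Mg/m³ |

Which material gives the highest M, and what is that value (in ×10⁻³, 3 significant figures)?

candidate X, M = 6.53×10⁻³

Putting every candidate on a common basis:
  candidate J: E = 2.420 GPa, ρ = 1210 kg/m³
  candidate F: E = 400.0 GPa, ρ = 19300 kg/m³
  candidate V: E = 124.7 GPa, ρ = 8930 kg/m³
  candidate U: E = 72.81 GPa, ρ = 1516 kg/m³
  candidate D: E = 106.2 GPa, ρ = 4530 kg/m³
  candidate R: E = 70.39 GPa, ρ = 2740 kg/m³
  candidate X: E = 438.7 GPa, ρ = 3210 kg/m³
  candidate X: M = 6.53×10⁻³
  candidate U: M = 5.63×10⁻³
  candidate R: M = 3.06×10⁻³
  candidate D: M = 2.27×10⁻³
  candidate J: M = 1.29×10⁻³
  candidate V: M = 1.25×10⁻³
  candidate F: M = 1.04×10⁻³
Highest index: candidate X.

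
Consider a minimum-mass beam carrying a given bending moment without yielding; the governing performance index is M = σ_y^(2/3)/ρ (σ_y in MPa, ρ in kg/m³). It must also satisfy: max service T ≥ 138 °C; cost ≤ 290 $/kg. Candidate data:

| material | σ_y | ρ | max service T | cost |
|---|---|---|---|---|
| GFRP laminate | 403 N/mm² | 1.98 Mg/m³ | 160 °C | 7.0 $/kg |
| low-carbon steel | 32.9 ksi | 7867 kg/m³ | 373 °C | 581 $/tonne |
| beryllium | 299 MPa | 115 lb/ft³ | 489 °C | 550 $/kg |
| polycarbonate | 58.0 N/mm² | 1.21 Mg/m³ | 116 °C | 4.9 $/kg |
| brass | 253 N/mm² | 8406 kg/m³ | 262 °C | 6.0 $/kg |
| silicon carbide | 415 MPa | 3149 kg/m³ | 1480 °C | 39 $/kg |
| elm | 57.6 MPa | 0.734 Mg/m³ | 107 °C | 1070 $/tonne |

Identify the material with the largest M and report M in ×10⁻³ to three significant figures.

Screen on constraints: max service T ≥ 138 °C; cost ≤ 290 $/kg. Survivors: GFRP laminate, low-carbon steel, brass, silicon carbide.
After converting to SI:
  GFRP laminate: σ_y = 403.0 MPa, ρ = 1980 kg/m³
  low-carbon steel: σ_y = 226.8 MPa, ρ = 7867 kg/m³
  brass: σ_y = 253.0 MPa, ρ = 8406 kg/m³
  silicon carbide: σ_y = 415.0 MPa, ρ = 3149 kg/m³
  GFRP laminate: M = 27.6×10⁻³
  silicon carbide: M = 17.7×10⁻³
  brass: M = 4.76×10⁻³
  low-carbon steel: M = 4.73×10⁻³
GFRP laminate has the largest M.

GFRP laminate, M = 27.6×10⁻³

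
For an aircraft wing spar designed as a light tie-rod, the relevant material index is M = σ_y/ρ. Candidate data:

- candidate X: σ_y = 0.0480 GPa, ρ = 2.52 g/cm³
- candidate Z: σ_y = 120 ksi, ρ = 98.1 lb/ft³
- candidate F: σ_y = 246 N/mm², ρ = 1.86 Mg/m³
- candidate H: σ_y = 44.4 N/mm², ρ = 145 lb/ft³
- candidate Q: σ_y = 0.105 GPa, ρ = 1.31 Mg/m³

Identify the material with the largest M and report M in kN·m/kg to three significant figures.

In SI units:
  candidate X: σ_y = 48.00 MPa, ρ = 2520 kg/m³
  candidate Z: σ_y = 827.4 MPa, ρ = 1571 kg/m³
  candidate F: σ_y = 246.0 MPa, ρ = 1860 kg/m³
  candidate H: σ_y = 44.40 MPa, ρ = 2323 kg/m³
  candidate Q: σ_y = 105.0 MPa, ρ = 1310 kg/m³
  candidate Z: M = 527 kN·m/kg
  candidate F: M = 132 kN·m/kg
  candidate Q: M = 80.2 kN·m/kg
  candidate H: M = 19.1 kN·m/kg
  candidate X: M = 19.0 kN·m/kg
Candidate Z ranks first.

candidate Z, M = 527 kN·m/kg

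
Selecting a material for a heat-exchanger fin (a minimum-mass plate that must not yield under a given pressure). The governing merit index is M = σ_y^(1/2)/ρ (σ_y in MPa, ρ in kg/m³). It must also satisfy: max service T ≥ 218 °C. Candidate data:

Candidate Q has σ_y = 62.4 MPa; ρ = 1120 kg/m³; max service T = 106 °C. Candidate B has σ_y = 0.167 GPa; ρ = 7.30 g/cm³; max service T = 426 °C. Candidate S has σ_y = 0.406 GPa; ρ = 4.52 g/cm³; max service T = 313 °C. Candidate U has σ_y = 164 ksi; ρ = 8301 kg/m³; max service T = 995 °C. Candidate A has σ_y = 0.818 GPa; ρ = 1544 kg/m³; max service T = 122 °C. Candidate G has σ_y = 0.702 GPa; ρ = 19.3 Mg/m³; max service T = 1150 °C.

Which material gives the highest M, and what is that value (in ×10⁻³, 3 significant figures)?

candidate S, M = 4.46×10⁻³

Screen on constraints: max service T ≥ 218 °C. Survivors: candidate B, candidate S, candidate U, candidate G.
Normalizing units and computing the index:
  candidate B: σ_y = 167.0 MPa, ρ = 7300 kg/m³
  candidate S: σ_y = 406.0 MPa, ρ = 4520 kg/m³
  candidate U: σ_y = 1131 MPa, ρ = 8301 kg/m³
  candidate G: σ_y = 702.0 MPa, ρ = 19300 kg/m³
  candidate S: M = 4.46×10⁻³
  candidate U: M = 4.05×10⁻³
  candidate B: M = 1.77×10⁻³
  candidate G: M = 1.37×10⁻³
Candidate S has the largest M.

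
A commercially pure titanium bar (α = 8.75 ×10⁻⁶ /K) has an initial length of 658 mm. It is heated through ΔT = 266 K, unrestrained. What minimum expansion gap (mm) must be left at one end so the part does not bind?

ΔL = α·L₀·ΔT = 8.75×10⁻⁶ × 658 mm × 266.0 K = 1.53 mm.

1.53 mm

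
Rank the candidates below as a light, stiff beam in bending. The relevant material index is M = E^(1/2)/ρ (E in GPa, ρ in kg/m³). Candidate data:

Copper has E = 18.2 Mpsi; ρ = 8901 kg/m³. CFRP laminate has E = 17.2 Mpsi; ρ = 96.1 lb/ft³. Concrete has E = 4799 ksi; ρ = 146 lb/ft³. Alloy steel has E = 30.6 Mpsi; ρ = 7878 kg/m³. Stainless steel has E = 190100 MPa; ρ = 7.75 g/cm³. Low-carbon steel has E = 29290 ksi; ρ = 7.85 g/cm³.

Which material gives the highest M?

Normalizing units and computing the index:
  copper: E = 125.5 GPa, ρ = 8901 kg/m³
  CFRP laminate: E = 118.6 GPa, ρ = 1539 kg/m³
  concrete: E = 33.09 GPa, ρ = 2339 kg/m³
  alloy steel: E = 211.0 GPa, ρ = 7878 kg/m³
  stainless steel: E = 190.1 GPa, ρ = 7750 kg/m³
  low-carbon steel: E = 201.9 GPa, ρ = 7850 kg/m³
  CFRP laminate: M = 7.07×10⁻³
  concrete: M = 2.46×10⁻³
  alloy steel: M = 1.84×10⁻³
  low-carbon steel: M = 1.81×10⁻³
  stainless steel: M = 1.78×10⁻³
  copper: M = 1.26×10⁻³
The maximum is for CFRP laminate.

CFRP laminate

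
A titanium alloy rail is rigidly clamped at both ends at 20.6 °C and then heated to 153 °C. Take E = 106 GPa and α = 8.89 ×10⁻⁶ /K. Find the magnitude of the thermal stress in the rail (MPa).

ΔT = 132.4 K. Constrained thermal stress σ = E·α·ΔT = 106.0×10³ MPa × 8.89×10⁻⁶ × 132.4 = 125 MPa (compressive).

125 MPa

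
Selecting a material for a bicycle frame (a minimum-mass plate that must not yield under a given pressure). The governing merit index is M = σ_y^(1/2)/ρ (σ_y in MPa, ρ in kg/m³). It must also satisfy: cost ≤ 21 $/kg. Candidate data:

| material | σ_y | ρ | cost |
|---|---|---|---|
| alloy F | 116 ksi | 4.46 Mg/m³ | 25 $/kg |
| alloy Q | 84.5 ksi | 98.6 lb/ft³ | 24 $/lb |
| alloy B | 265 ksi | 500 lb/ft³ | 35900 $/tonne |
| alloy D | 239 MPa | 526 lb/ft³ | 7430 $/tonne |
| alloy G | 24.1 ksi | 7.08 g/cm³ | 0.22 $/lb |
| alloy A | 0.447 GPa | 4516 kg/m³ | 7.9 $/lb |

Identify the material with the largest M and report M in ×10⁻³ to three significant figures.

alloy A, M = 4.68×10⁻³

Screen on constraints: cost ≤ 21 $/kg. Survivors: alloy D, alloy G, alloy A.
Putting every candidate on a common basis:
  alloy D: σ_y = 239.0 MPa, ρ = 8426 kg/m³
  alloy G: σ_y = 166.2 MPa, ρ = 7080 kg/m³
  alloy A: σ_y = 447.0 MPa, ρ = 4516 kg/m³
  alloy A: M = 4.68×10⁻³
  alloy D: M = 1.83×10⁻³
  alloy G: M = 1.82×10⁻³
The maximum is for alloy A.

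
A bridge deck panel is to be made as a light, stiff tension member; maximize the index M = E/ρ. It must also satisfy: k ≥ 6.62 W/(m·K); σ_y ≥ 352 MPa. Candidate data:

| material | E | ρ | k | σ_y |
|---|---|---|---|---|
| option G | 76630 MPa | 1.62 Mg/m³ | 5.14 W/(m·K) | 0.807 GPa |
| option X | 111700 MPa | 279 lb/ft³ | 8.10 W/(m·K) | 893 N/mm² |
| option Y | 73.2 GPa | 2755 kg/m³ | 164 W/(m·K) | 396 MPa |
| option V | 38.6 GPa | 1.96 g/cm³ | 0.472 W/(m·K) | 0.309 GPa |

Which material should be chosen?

Screen on constraints: k ≥ 6.62 W/(m·K); σ_y ≥ 352 MPa. Survivors: option X, option Y.
In SI units:
  option X: E = 111.7 GPa, ρ = 4469 kg/m³
  option Y: E = 73.20 GPa, ρ = 2755 kg/m³
  option Y: M = 26.6 MN·m/kg
  option X: M = 25.0 MN·m/kg
The maximum is for option Y.

option Y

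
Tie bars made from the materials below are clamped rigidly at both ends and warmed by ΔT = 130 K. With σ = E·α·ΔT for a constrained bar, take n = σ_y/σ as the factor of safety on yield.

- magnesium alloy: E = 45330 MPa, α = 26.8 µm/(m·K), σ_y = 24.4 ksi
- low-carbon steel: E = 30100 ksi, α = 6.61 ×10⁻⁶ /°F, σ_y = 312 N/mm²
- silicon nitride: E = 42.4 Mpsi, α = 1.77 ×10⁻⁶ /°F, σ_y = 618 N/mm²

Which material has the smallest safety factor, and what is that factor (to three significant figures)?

Converting E to GPa, α to ×10⁻⁶/K, σ_y to MPa, then σ and n for each:
  magnesium alloy: E = 45.33, α = 26.8, σ_y = 168.2 → σ = 158 MPa, n = 1.07
  low-carbon steel: E = 207.5, α = 11.9, σ_y = 312.0 → σ = 321 MPa, n = 0.972
  silicon nitride: E = 292.3, α = 3.19, σ_y = 618.0 → σ = 121 MPa, n = 5.10
Smallest n: low-carbon steel with n = 0.972.

low-carbon steel, n = 0.972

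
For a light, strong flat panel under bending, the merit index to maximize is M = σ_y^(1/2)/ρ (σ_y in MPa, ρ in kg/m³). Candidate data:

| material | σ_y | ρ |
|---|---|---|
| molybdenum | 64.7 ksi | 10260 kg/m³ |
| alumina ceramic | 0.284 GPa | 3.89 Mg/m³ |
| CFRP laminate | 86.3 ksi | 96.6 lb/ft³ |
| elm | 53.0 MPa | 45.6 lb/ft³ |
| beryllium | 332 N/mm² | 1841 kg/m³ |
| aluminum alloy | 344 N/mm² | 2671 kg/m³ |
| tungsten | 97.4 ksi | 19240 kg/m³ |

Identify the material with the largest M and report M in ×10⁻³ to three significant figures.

Convert each candidate to consistent units, then evaluate M:
  molybdenum: σ_y = 446.1 MPa, ρ = 10260 kg/m³
  alumina ceramic: σ_y = 284.0 MPa, ρ = 3890 kg/m³
  CFRP laminate: σ_y = 595.0 MPa, ρ = 1547 kg/m³
  elm: σ_y = 53.00 MPa, ρ = 730.4 kg/m³
  beryllium: σ_y = 332.0 MPa, ρ = 1841 kg/m³
  aluminum alloy: σ_y = 344.0 MPa, ρ = 2671 kg/m³
  tungsten: σ_y = 671.5 MPa, ρ = 19240 kg/m³
  CFRP laminate: M = 15.8×10⁻³
  elm: M = 9.97×10⁻³
  beryllium: M = 9.90×10⁻³
  aluminum alloy: M = 6.94×10⁻³
  alumina ceramic: M = 4.33×10⁻³
  molybdenum: M = 2.06×10⁻³
  tungsten: M = 1.35×10⁻³
The maximum is for CFRP laminate.

CFRP laminate, M = 15.8×10⁻³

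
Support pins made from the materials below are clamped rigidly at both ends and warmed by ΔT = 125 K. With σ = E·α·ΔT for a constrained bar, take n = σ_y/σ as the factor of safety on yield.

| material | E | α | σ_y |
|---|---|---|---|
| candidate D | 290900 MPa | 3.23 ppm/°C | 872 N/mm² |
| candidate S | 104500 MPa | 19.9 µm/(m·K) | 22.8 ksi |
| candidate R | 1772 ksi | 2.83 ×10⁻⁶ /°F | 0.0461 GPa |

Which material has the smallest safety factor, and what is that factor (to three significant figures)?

candidate S, n = 0.605

In consistent units (E in GPa, α in ×10⁻⁶/K, σ_y in MPa):
  candidate D: E = 290.9, α = 3.23, σ_y = 872.0 → σ = 117 MPa, n = 7.42
  candidate S: E = 104.5, α = 19.9, σ_y = 157.2 → σ = 260 MPa, n = 0.605
  candidate R: E = 12.22, α = 5.09, σ_y = 46.10 → σ = 7.78 MPa, n = 5.93
The minimum is candidate S at n = 0.605.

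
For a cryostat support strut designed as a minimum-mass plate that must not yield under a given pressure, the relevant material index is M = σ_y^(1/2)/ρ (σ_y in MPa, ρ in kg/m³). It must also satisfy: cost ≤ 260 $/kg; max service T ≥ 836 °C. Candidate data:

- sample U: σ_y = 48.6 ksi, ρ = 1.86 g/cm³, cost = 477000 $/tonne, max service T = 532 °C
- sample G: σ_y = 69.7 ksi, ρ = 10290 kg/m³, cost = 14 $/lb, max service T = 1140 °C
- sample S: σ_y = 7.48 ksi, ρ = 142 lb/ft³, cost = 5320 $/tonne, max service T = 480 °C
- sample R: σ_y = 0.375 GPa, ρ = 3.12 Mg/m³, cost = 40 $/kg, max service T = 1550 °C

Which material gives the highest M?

Screen on constraints: cost ≤ 260 $/kg; max service T ≥ 836 °C. Survivors: sample G, sample R.
After converting to SI:
  sample G: σ_y = 480.6 MPa, ρ = 10290 kg/m³
  sample R: σ_y = 375.0 MPa, ρ = 3120 kg/m³
  sample R: M = 6.21×10⁻³
  sample G: M = 2.13×10⁻³
Highest index: sample R.

sample R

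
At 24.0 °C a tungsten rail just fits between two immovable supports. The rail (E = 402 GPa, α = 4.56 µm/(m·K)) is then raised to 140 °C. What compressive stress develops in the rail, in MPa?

ΔT = 116.0 K. Constrained thermal stress σ = E·α·ΔT = 402.0×10³ MPa × 4.56×10⁻⁶ × 116.0 = 213 MPa (compressive).

213 MPa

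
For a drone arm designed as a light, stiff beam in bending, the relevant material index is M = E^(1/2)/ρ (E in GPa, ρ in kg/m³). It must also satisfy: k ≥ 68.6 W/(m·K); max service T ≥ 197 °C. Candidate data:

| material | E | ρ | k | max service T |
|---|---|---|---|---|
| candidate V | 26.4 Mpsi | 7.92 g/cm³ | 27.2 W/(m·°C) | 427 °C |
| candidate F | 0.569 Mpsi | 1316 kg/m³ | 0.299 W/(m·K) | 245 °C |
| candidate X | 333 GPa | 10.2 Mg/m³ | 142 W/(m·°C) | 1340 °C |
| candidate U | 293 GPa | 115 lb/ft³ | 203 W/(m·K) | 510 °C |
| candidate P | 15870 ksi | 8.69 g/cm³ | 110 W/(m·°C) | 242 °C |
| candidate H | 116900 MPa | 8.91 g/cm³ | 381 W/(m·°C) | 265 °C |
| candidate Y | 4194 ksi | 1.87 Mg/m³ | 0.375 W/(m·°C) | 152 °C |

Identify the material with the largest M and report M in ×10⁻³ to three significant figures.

candidate U, M = 9.29×10⁻³

Screen on constraints: k ≥ 68.6 W/(m·K); max service T ≥ 197 °C. Survivors: candidate X, candidate U, candidate P, candidate H.
In SI units:
  candidate X: E = 333.0 GPa, ρ = 10200 kg/m³
  candidate U: E = 293.0 GPa, ρ = 1842 kg/m³
  candidate P: E = 109.4 GPa, ρ = 8690 kg/m³
  candidate H: E = 116.9 GPa, ρ = 8910 kg/m³
  candidate U: M = 9.29×10⁻³
  candidate X: M = 1.79×10⁻³
  candidate H: M = 1.21×10⁻³
  candidate P: M = 1.20×10⁻³
The maximum is for candidate U.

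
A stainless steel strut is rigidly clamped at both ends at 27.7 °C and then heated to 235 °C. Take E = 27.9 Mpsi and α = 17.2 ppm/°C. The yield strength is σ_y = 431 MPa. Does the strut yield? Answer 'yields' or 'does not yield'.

E = 27.9 Mpsi = 192.4 GPa.
ΔT = 207.3 K. Constrained thermal stress σ = E·α·ΔT = 192.4×10³ MPa × 17.2×10⁻⁶ × 207.3 = 686 MPa (compressive).
Compare to σ_y = 431 MPa: σ ≥ σ_y, so it yields.

yields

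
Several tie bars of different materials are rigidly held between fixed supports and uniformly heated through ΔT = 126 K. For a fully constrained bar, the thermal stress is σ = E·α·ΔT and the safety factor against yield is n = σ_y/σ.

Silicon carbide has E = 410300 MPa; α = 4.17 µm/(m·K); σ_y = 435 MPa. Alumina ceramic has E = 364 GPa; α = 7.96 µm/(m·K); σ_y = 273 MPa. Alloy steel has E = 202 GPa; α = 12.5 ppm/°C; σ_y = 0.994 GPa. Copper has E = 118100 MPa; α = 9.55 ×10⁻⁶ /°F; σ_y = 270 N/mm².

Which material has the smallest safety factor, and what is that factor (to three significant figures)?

alumina ceramic, n = 0.748

Per material, after unit conversion:
  silicon carbide: E = 410.3, α = 4.17, σ_y = 435.0 → σ = 216 MPa, n = 2.02
  alumina ceramic: E = 364.0, α = 7.96, σ_y = 273.0 → σ = 365 MPa, n = 0.748
  alloy steel: E = 202.0, α = 12.5, σ_y = 994.0 → σ = 318 MPa, n = 3.12
  copper: E = 118.1, α = 17.2, σ_y = 270.0 → σ = 256 MPa, n = 1.06
The minimum is alumina ceramic at n = 0.748.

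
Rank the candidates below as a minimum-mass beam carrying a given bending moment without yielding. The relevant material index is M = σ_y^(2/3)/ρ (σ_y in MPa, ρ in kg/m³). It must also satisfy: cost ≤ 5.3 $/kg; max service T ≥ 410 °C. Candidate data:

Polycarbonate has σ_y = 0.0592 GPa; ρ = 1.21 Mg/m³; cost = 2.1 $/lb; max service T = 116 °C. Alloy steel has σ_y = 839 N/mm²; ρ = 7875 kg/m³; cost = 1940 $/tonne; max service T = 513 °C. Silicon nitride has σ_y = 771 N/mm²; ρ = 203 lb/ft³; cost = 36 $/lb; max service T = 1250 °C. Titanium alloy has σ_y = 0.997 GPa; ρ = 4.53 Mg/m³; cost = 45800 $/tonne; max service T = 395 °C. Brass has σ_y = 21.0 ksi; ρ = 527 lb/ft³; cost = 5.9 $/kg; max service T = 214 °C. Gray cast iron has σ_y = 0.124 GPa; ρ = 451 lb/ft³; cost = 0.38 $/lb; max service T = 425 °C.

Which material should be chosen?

alloy steel

Screen on constraints: cost ≤ 5.3 $/kg; max service T ≥ 410 °C. Survivors: alloy steel, gray cast iron.
Normalizing units and computing the index:
  alloy steel: σ_y = 839.0 MPa, ρ = 7875 kg/m³
  gray cast iron: σ_y = 124.0 MPa, ρ = 7224 kg/m³
  alloy steel: M = 11.3×10⁻³
  gray cast iron: M = 3.44×10⁻³
Alloy steel has the largest M.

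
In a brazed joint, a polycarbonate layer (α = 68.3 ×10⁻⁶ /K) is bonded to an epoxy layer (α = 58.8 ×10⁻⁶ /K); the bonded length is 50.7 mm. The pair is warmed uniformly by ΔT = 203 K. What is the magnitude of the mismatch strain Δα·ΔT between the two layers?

Δα = |68.3 − 58.8|×10⁻⁶/K = 9.50×10⁻⁶/K.
Mismatch strain = Δα·ΔT = 9.50×10⁻⁶ × 203.0 = 1.93×10⁻³.

1.93×10⁻³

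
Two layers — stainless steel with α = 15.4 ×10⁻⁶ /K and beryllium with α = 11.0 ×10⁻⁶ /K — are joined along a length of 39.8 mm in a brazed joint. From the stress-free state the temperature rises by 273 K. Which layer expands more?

α(stainless steel) = 15.4×10⁻⁶/K vs α(beryllium) = 11.0×10⁻⁶/K.
Higher α expands more for the same ΔT: stainless steel.

stainless steel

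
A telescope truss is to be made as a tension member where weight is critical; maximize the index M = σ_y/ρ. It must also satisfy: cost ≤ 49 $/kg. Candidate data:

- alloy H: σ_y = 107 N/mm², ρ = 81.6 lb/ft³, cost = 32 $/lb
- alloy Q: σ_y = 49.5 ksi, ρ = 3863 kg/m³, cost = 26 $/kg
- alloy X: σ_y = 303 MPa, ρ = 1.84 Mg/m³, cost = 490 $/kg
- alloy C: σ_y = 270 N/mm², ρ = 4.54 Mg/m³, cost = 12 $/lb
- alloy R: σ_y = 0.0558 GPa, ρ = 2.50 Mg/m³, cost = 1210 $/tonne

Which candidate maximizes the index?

alloy Q

Screen on constraints: cost ≤ 49 $/kg. Survivors: alloy Q, alloy C, alloy R.
In SI units:
  alloy Q: σ_y = 341.3 MPa, ρ = 3863 kg/m³
  alloy C: σ_y = 270.0 MPa, ρ = 4540 kg/m³
  alloy R: σ_y = 55.80 MPa, ρ = 2500 kg/m³
  alloy Q: M = 88.3 kN·m/kg
  alloy C: M = 59.5 kN·m/kg
  alloy R: M = 22.3 kN·m/kg
Alloy Q has the largest M.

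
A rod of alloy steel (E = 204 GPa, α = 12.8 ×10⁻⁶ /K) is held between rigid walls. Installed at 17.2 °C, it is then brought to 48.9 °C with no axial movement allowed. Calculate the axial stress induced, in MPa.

ΔT = 31.70 K. Constrained thermal stress σ = E·α·ΔT = 204.0×10³ MPa × 12.8×10⁻⁶ × 31.70 = 82.8 MPa (compressive).

82.8 MPa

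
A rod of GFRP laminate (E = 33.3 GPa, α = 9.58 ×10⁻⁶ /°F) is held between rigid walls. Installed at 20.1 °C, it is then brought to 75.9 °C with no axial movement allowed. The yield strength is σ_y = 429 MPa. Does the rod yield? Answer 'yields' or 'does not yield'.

does not yield

α = 9.58×10⁻⁶/°F × 9/5 = 17.2×10⁻⁶/K.
ΔT = 55.80 K. Constrained thermal stress σ = E·α·ΔT = 33.30×10³ MPa × 17.2×10⁻⁶ × 55.80 = 32.0 MPa (compressive).
Compare to σ_y = 429 MPa: σ < σ_y, so it does not yield.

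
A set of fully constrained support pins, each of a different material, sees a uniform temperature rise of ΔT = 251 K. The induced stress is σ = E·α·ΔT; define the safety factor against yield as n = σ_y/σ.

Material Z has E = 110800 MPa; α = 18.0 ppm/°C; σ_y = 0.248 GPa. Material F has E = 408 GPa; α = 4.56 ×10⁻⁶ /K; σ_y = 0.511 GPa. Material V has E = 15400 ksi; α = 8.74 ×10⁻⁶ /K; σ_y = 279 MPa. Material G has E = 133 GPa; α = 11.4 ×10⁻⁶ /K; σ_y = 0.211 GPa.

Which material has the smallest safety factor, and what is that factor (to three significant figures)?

material Z, n = 0.495

With everything in SI (GPa, ×10⁻⁶/K, MPa):
  material Z: E = 110.8, α = 18.0, σ_y = 248.0 → σ = 501 MPa, n = 0.495
  material F: E = 408.0, α = 4.56, σ_y = 511.0 → σ = 467 MPa, n = 1.09
  material V: E = 106.2, α = 8.74, σ_y = 279.0 → σ = 233 MPa, n = 1.20
  material G: E = 133.0, α = 11.4, σ_y = 211.0 → σ = 381 MPa, n = 0.554
Smallest n: material Z with n = 0.495.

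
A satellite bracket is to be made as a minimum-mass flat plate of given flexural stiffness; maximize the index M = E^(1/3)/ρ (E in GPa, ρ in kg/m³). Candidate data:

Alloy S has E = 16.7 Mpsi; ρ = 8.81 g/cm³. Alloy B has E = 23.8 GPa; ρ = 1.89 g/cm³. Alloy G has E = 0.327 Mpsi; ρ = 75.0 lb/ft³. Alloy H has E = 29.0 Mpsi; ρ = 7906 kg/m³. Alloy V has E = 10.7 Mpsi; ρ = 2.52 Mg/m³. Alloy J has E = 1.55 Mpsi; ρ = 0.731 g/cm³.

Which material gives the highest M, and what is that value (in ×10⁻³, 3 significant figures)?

Putting every candidate on a common basis:
  alloy S: E = 115.1 GPa, ρ = 8810 kg/m³
  alloy B: E = 23.80 GPa, ρ = 1890 kg/m³
  alloy G: E = 2.255 GPa, ρ = 1201 kg/m³
  alloy H: E = 199.9 GPa, ρ = 7906 kg/m³
  alloy V: E = 73.77 GPa, ρ = 2520 kg/m³
  alloy J: E = 10.69 GPa, ρ = 731.0 kg/m³
  alloy J: M = 3.01×10⁻³
  alloy V: M = 1.66×10⁻³
  alloy B: M = 1.52×10⁻³
  alloy G: M = 1.09×10⁻³
  alloy H: M = 0.740×10⁻³
  alloy S: M = 0.552×10⁻³
Alloy J has the largest M.

alloy J, M = 3.01×10⁻³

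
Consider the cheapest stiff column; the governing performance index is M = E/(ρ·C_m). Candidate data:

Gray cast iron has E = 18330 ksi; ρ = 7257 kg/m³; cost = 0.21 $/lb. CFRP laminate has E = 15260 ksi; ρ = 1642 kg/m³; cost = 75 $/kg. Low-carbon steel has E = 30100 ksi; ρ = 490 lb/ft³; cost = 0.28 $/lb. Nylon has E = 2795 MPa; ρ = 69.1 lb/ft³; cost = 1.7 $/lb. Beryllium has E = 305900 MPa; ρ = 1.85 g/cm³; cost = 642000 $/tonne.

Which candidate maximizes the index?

low-carbon steel

Normalizing units and computing the index:
  gray cast iron: E = 126.4 GPa, ρ = 7257 kg/m³, cost = 0.4630 $/kg
  CFRP laminate: E = 105.2 GPa, ρ = 1642 kg/m³, cost = 75.00 $/kg
  low-carbon steel: E = 207.5 GPa, ρ = 7849 kg/m³, cost = 0.6173 $/kg
  nylon: E = 2.795 GPa, ρ = 1107 kg/m³, cost = 3.748 $/kg
  beryllium: E = 305.9 GPa, ρ = 1850 kg/m³, cost = 642.0 $/kg
  low-carbon steel: M = 42.8 MN·m per $
  gray cast iron: M = 37.6 MN·m per $
  CFRP laminate: M = 0.854 MN·m per $
  nylon: M = 0.674 MN·m per $
  beryllium: M = 0.258 MN·m per $
Low-carbon steel has the largest M.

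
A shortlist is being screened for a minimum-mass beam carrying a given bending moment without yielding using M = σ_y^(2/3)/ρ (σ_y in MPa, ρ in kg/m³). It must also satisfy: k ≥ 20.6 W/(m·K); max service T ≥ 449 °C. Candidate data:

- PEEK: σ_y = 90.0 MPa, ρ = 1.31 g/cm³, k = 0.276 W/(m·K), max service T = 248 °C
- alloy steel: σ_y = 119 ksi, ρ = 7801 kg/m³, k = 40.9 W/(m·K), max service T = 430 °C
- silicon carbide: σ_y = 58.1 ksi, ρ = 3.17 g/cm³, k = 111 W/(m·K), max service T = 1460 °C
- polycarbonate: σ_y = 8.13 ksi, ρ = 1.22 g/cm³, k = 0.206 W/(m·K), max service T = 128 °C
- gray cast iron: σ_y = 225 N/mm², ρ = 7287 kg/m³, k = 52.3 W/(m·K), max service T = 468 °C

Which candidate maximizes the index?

Screen on constraints: k ≥ 20.6 W/(m·K); max service T ≥ 449 °C. Survivors: silicon carbide, gray cast iron.
In SI units:
  silicon carbide: σ_y = 400.6 MPa, ρ = 3170 kg/m³
  gray cast iron: σ_y = 225.0 MPa, ρ = 7287 kg/m³
  silicon carbide: M = 17.1×10⁻³
  gray cast iron: M = 5.08×10⁻³
The maximum is for silicon carbide.

silicon carbide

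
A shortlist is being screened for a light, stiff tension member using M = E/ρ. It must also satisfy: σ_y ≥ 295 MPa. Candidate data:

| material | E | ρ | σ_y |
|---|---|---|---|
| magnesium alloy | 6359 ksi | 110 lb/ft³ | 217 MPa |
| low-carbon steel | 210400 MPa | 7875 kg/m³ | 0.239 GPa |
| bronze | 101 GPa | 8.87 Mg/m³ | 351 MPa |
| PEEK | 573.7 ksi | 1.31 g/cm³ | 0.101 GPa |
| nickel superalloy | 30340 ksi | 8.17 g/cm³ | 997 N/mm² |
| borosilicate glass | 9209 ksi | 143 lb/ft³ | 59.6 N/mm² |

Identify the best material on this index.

nickel superalloy

Screen on constraints: σ_y ≥ 295 MPa. Survivors: bronze, nickel superalloy.
After converting to SI:
  bronze: E = 101.0 GPa, ρ = 8870 kg/m³
  nickel superalloy: E = 209.2 GPa, ρ = 8170 kg/m³
  nickel superalloy: M = 25.6 MN·m/kg
  bronze: M = 11.4 MN·m/kg
Nickel superalloy ranks first.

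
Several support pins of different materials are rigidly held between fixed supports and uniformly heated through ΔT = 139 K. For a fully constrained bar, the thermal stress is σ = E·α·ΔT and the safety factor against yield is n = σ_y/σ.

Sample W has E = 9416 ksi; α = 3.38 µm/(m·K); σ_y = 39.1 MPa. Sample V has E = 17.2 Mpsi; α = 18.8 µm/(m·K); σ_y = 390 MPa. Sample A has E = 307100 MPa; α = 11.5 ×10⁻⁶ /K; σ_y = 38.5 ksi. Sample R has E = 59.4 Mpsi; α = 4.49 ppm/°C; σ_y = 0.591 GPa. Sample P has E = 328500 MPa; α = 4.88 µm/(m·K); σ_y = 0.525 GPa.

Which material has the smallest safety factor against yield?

sample A

In consistent units (E in GPa, α in ×10⁻⁶/K, σ_y in MPa):
  sample W: E = 64.92, α = 3.38, σ_y = 39.10 → σ = 30.5 MPa, n = 1.28
  sample V: E = 118.6, α = 18.8, σ_y = 390.0 → σ = 310 MPa, n = 1.26
  sample A: E = 307.1, α = 11.5, σ_y = 265.4 → σ = 491 MPa, n = 0.541
  sample R: E = 409.5, α = 4.49, σ_y = 591.0 → σ = 256 MPa, n = 2.31
  sample P: E = 328.5, α = 4.88, σ_y = 525.0 → σ = 223 MPa, n = 2.36
Sample A has the lowest safety factor, n = 0.541.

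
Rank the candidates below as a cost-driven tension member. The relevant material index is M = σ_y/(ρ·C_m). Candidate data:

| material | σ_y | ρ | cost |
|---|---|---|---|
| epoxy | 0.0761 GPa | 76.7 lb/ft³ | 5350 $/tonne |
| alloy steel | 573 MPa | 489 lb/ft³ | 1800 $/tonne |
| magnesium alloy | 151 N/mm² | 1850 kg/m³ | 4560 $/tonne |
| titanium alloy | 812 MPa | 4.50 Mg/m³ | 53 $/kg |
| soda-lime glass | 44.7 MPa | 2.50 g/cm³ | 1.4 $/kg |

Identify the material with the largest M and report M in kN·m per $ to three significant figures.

After converting to SI:
  epoxy: σ_y = 76.10 MPa, ρ = 1229 kg/m³, cost = 5.350 $/kg
  alloy steel: σ_y = 573.0 MPa, ρ = 7833 kg/m³, cost = 1.800 $/kg
  magnesium alloy: σ_y = 151.0 MPa, ρ = 1850 kg/m³, cost = 4.560 $/kg
  titanium alloy: σ_y = 812.0 MPa, ρ = 4500 kg/m³, cost = 53.00 $/kg
  soda-lime glass: σ_y = 44.70 MPa, ρ = 2500 kg/m³, cost = 1.400 $/kg
  alloy steel: M = 40.6 kN·m per $
  magnesium alloy: M = 17.9 kN·m per $
  soda-lime glass: M = 12.8 kN·m per $
  epoxy: M = 11.6 kN·m per $
  titanium alloy: M = 3.40 kN·m per $
Alloy steel has the largest M.

alloy steel, M = 40.6 kN·m per $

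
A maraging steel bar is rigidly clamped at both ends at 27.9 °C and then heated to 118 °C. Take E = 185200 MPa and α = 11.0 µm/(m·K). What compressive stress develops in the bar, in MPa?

184 MPa

E = 185200 MPa = 185.2 GPa.
ΔT = 90.10 K. Constrained thermal stress σ = E·α·ΔT = 185.2×10³ MPa × 11.0×10⁻⁶ × 90.10 = 184 MPa (compressive).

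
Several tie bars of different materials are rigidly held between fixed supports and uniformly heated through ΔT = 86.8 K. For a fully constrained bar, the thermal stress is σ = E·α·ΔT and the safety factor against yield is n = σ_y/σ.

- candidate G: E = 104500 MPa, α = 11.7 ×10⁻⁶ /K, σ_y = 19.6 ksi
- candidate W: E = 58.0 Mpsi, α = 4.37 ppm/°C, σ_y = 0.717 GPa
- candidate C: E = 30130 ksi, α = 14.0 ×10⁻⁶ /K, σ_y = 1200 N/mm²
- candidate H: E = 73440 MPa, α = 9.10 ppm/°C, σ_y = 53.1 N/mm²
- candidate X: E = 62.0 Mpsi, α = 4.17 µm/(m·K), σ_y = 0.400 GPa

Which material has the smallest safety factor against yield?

In consistent units (E in GPa, α in ×10⁻⁶/K, σ_y in MPa):
  candidate G: E = 104.5, α = 11.7, σ_y = 135.1 → σ = 106 MPa, n = 1.27
  candidate W: E = 399.9, α = 4.37, σ_y = 717.0 → σ = 152 MPa, n = 4.73
  candidate C: E = 207.7, α = 14.0, σ_y = 1200 → σ = 252 MPa, n = 4.75
  candidate H: E = 73.44, α = 9.10, σ_y = 53.10 → σ = 58.0 MPa, n = 0.915
  candidate X: E = 427.5, α = 4.17, σ_y = 400.0 → σ = 155 MPa, n = 2.59
The minimum is candidate H at n = 0.915.

candidate H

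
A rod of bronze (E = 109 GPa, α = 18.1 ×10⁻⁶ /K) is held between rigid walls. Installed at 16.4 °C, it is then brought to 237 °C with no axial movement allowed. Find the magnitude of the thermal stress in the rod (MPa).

ΔT = 220.6 K. Constrained thermal stress σ = E·α·ΔT = 109.0×10³ MPa × 18.1×10⁻⁶ × 220.6 = 435 MPa (compressive).

435 MPa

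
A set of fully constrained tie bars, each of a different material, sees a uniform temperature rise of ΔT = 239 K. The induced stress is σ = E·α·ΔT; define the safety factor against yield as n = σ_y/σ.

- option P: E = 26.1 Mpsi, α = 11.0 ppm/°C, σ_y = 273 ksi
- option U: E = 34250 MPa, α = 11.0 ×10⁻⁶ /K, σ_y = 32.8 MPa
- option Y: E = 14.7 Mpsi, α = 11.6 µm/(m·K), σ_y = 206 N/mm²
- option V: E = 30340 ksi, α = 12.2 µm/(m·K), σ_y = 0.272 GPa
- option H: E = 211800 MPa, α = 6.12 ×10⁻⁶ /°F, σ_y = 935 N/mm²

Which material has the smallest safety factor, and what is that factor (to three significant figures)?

Per material, after unit conversion:
  option P: E = 180.0, α = 11.0, σ_y = 1882 → σ = 473 MPa, n = 3.98
  option U: E = 34.25, α = 11.0, σ_y = 32.80 → σ = 90.0 MPa, n = 0.364
  option Y: E = 101.4, α = 11.6, σ_y = 206.0 → σ = 281 MPa, n = 0.733
  option V: E = 209.2, α = 12.2, σ_y = 272.0 → σ = 610 MPa, n = 0.446
  option H: E = 211.8, α = 11.0, σ_y = 935.0 → σ = 558 MPa, n = 1.68
Smallest n: option U with n = 0.364.

option U, n = 0.364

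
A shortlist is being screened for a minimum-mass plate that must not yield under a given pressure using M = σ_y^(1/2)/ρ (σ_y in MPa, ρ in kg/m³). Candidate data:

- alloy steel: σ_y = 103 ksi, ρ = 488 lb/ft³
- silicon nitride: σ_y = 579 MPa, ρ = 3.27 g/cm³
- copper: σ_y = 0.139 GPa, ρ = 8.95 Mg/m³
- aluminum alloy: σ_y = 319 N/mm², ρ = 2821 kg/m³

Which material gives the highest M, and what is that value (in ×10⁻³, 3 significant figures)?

silicon nitride, M = 7.36×10⁻³

After converting to SI:
  alloy steel: σ_y = 710.2 MPa, ρ = 7817 kg/m³
  silicon nitride: σ_y = 579.0 MPa, ρ = 3270 kg/m³
  copper: σ_y = 139.0 MPa, ρ = 8950 kg/m³
  aluminum alloy: σ_y = 319.0 MPa, ρ = 2821 kg/m³
  silicon nitride: M = 7.36×10⁻³
  aluminum alloy: M = 6.33×10⁻³
  alloy steel: M = 3.41×10⁻³
  copper: M = 1.32×10⁻³
Highest index: silicon nitride.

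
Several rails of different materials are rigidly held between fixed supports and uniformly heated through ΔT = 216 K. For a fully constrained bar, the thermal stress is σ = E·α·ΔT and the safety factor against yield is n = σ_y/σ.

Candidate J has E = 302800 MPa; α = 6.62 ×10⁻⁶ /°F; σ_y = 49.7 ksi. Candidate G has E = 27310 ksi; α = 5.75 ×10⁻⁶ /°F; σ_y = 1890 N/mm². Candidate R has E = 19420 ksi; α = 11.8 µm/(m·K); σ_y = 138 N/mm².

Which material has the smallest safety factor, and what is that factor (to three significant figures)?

candidate R, n = 0.404

In consistent units (E in GPa, α in ×10⁻⁶/K, σ_y in MPa):
  candidate J: E = 302.8, α = 11.9, σ_y = 342.7 → σ = 779 MPa, n = 0.440
  candidate G: E = 188.3, α = 10.3, σ_y = 1890 → σ = 421 MPa, n = 4.49
  candidate R: E = 133.9, α = 11.8, σ_y = 138.0 → σ = 341 MPa, n = 0.404
The minimum is candidate R at n = 0.404.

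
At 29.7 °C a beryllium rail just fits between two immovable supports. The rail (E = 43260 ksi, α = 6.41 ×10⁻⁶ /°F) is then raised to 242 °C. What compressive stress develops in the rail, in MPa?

E = 43260 ksi = 298.3 GPa.
α = 6.41×10⁻⁶/°F × 9/5 = 11.5×10⁻⁶/K.
ΔT = 212.3 K. Constrained thermal stress σ = E·α·ΔT = 298.3×10³ MPa × 11.5×10⁻⁶ × 212.3 = 731 MPa (compressive).

731 MPa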